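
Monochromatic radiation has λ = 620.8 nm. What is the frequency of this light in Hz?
4.8291e+14 Hz

Using the wave equation: c = fλ

Solving for frequency:
f = c/λ = (3×10⁸ m/s) / (620.8×10⁻⁹ m)
f = 4.8291e+14 Hz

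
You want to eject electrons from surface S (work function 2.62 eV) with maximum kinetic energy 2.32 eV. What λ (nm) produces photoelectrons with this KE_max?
250.98 nm

From Einstein's equation: KE_max = hc/λ - φ

Rearranging for λ:
hc/λ = KE_max + φ
λ = hc/(KE_max + φ)

Required photon energy:
E_photon = KE_max + φ = 2.32 + 2.62 = 4.94 eV

Required wavelength:
λ = hc/E_photon = (6.626×10⁻³⁴)(3×10⁸) / (4.94 × 1.602×10⁻¹⁹)
λ = 250.98 nm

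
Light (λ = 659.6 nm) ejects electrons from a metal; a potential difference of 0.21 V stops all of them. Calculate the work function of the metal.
1.67 eV

The stopping potential gives the maximum kinetic energy: KE_max = eV_s = 0.21 eV

From Einstein's photoelectric equation: KE_max = hc/λ - φ
Rearranging: φ = hc/λ - KE_max

Calculate photon energy:
E_photon = hc/λ = (6.626×10⁻³⁴ J·s)(3×10⁸ m/s) / (659.6×10⁻⁹ m) = 1.8797 eV

Therefore:
φ = 1.8797 - 0.21 = 1.67 eV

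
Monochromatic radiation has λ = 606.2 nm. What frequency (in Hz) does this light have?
4.9454e+14 Hz

Using the wave equation: c = fλ

Solving for frequency:
f = c/λ = (3×10⁸ m/s) / (606.2×10⁻⁹ m)
f = 4.9454e+14 Hz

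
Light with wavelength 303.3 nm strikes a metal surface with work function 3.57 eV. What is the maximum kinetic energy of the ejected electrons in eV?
0.5178 eV

Using Einstein's photoelectric equation: KE_max = hf - φ = hc/λ - φ

First, calculate the photon energy:
E_photon = hc/λ = (6.626×10⁻³⁴ J·s)(3×10⁸ m/s) / (303.3×10⁻⁹ m)
E_photon = 4.0878 eV

Then, the maximum kinetic energy:
KE_max = E_photon - φ = 4.0878 eV - 3.57 eV = 0.5178 eV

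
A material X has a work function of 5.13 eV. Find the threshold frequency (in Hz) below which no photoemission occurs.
1.2404e+15 Hz

The threshold frequency is when the photon energy equals the work function:
hf₀ = φ

Solving for f₀:
f₀ = φ/h = (5.13 eV × 1.602×10⁻¹⁹ J/eV) / (6.626×10⁻³⁴ J·s)
f₀ = 1.2404e+15 Hz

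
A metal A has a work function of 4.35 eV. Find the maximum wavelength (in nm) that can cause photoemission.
285.02 nm

The threshold wavelength is when the photon energy equals the work function:
hc/λ₀ = φ

Solving for λ₀:
λ₀ = hc/φ = (6.626×10⁻³⁴ J·s)(3×10⁸ m/s) / (4.35 eV × 1.602×10⁻¹⁹ J/eV)
λ₀ = 285.02 nm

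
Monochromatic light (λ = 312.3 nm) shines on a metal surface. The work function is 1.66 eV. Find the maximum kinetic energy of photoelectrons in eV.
2.3100 eV

Using Einstein's photoelectric equation: KE_max = hf - φ = hc/λ - φ

First, calculate the photon energy:
E_photon = hc/λ = (6.626×10⁻³⁴ J·s)(3×10⁸ m/s) / (312.3×10⁻⁹ m)
E_photon = 3.9700 eV

Then, the maximum kinetic energy:
KE_max = E_photon - φ = 3.9700 eV - 1.66 eV = 2.3100 eV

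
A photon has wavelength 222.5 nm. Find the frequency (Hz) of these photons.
1.3474e+15 Hz

Using the wave equation: c = fλ

Solving for frequency:
f = c/λ = (3×10⁸ m/s) / (222.5×10⁻⁹ m)
f = 1.3474e+15 Hz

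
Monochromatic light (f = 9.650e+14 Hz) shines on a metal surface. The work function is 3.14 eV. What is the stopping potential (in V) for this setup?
0.8509 V

The stopping potential V_s satisfies: eV_s = KE_max

First, find KE_max using Einstein's equation:
E_photon = hf = (6.626×10⁻³⁴ J·s)(9.650e+14 Hz) = 3.9909 eV
KE_max = E_photon - φ = 3.9909 - 3.14 = 0.8509 eV

Since eV_s = KE_max:
V_s = KE_max/e = 0.8509 V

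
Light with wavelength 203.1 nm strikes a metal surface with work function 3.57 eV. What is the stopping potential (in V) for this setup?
2.5346 V

The stopping potential V_s satisfies: eV_s = KE_max

First, find KE_max using Einstein's equation:
E_photon = hc/λ = 6.1046 eV
KE_max = E_photon - φ = 6.1046 - 3.57 = 2.5346 eV

Since eV_s = KE_max:
V_s = KE_max/e = 2.5346 V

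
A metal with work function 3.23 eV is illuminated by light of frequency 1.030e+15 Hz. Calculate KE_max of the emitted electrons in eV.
1.0297 eV

Using Einstein's photoelectric equation: KE_max = hf - φ

First, calculate the photon energy:
E_photon = hf = (6.626×10⁻³⁴ J·s)(1.030e+15 Hz)
E_photon = 4.2597 eV

Then, the maximum kinetic energy:
KE_max = E_photon - φ = 4.2597 eV - 3.23 eV = 1.0297 eV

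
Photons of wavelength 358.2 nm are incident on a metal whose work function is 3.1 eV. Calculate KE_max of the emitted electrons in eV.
0.3613 eV

Using Einstein's photoelectric equation: KE_max = hf - φ = hc/λ - φ

First, calculate the photon energy:
E_photon = hc/λ = (6.626×10⁻³⁴ J·s)(3×10⁸ m/s) / (358.2×10⁻⁹ m)
E_photon = 3.4613 eV

Then, the maximum kinetic energy:
KE_max = E_photon - φ = 3.4613 eV - 3.1 eV = 0.3613 eV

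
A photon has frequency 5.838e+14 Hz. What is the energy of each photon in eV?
2.4144 eV

Using E = hf:

E = hf = (6.626×10⁻³⁴ J·s)(5.838e+14 Hz)
E = 2.4144 eV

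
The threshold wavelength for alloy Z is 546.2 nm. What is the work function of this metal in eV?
2.27 eV

At the threshold wavelength, photon energy equals work function:
φ = hc/λ₀

Calculating:
φ = (6.626×10⁻³⁴ J·s)(3×10⁸ m/s) / (546.2×10⁻⁹ m)
φ = 2.27 eV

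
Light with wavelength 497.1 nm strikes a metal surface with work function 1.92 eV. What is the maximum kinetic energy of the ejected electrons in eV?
0.5742 eV

Using Einstein's photoelectric equation: KE_max = hf - φ = hc/λ - φ

First, calculate the photon energy:
E_photon = hc/λ = (6.626×10⁻³⁴ J·s)(3×10⁸ m/s) / (497.1×10⁻⁹ m)
E_photon = 2.4942 eV

Then, the maximum kinetic energy:
KE_max = E_photon - φ = 2.4942 eV - 1.92 eV = 0.5742 eV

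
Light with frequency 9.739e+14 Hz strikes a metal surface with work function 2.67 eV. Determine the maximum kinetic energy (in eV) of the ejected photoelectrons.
1.3577 eV

Using Einstein's photoelectric equation: KE_max = hf - φ

First, calculate the photon energy:
E_photon = hf = (6.626×10⁻³⁴ J·s)(9.739e+14 Hz)
E_photon = 4.0277 eV

Then, the maximum kinetic energy:
KE_max = E_photon - φ = 4.0277 eV - 2.67 eV = 1.3577 eV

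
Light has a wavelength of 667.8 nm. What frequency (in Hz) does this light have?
4.4893e+14 Hz

Using the wave equation: c = fλ

Solving for frequency:
f = c/λ = (3×10⁸ m/s) / (667.8×10⁻⁹ m)
f = 4.4893e+14 Hz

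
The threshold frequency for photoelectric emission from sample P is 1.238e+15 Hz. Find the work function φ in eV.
5.12 eV

At the threshold frequency, photon energy equals work function:
φ = hf₀

Calculating:
φ = (6.626×10⁻³⁴ J·s)(1.238e+15 Hz)
φ = 5.12 eV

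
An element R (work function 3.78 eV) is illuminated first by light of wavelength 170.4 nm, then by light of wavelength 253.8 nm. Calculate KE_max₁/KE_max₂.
3.1635

Using Einstein's equation: KE_max = hc/λ - φ

For λ₁ = 170.4 nm:
E₁ = hc/λ₁ = 7.2761 eV
KE₁ = E₁ - φ = 7.2761 - 3.78 = 3.4961 eV

For λ₂ = 253.8 nm:
E₂ = hc/λ₂ = 4.8851 eV
KE₂ = E₂ - φ = 4.8851 - 3.78 = 1.1051 eV

Ratio: KE₁/KE₂ = 3.4961/1.1051 = 3.1635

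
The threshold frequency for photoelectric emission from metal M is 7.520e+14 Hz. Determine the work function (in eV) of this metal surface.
3.11 eV

At the threshold frequency, photon energy equals work function:
φ = hf₀

Calculating:
φ = (6.626×10⁻³⁴ J·s)(7.520e+14 Hz)
φ = 3.11 eV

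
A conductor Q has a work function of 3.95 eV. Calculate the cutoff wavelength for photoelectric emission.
313.88 nm

The threshold wavelength is when the photon energy equals the work function:
hc/λ₀ = φ

Solving for λ₀:
λ₀ = hc/φ = (6.626×10⁻³⁴ J·s)(3×10⁸ m/s) / (3.95 eV × 1.602×10⁻¹⁹ J/eV)
λ₀ = 313.88 nm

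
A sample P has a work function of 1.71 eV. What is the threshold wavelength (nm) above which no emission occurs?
725.05 nm

The threshold wavelength is when the photon energy equals the work function:
hc/λ₀ = φ

Solving for λ₀:
λ₀ = hc/φ = (6.626×10⁻³⁴ J·s)(3×10⁸ m/s) / (1.71 eV × 1.602×10⁻¹⁹ J/eV)
λ₀ = 725.05 nm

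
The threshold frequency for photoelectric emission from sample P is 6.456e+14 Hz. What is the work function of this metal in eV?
2.67 eV

At the threshold frequency, photon energy equals work function:
φ = hf₀

Calculating:
φ = (6.626×10⁻³⁴ J·s)(6.456e+14 Hz)
φ = 2.67 eV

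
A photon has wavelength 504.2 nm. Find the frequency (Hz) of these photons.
5.9459e+14 Hz

Using the wave equation: c = fλ

Solving for frequency:
f = c/λ = (3×10⁸ m/s) / (504.2×10⁻⁹ m)
f = 5.9459e+14 Hz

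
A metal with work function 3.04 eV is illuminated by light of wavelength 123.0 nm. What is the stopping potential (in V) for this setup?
7.0400 V

The stopping potential V_s satisfies: eV_s = KE_max

First, find KE_max using Einstein's equation:
E_photon = hc/λ = 10.0800 eV
KE_max = E_photon - φ = 10.0800 - 3.04 = 7.0400 eV

Since eV_s = KE_max:
V_s = KE_max/e = 7.0400 V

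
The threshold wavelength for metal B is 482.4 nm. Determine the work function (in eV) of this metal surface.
2.57 eV

At the threshold wavelength, photon energy equals work function:
φ = hc/λ₀

Calculating:
φ = (6.626×10⁻³⁴ J·s)(3×10⁸ m/s) / (482.4×10⁻⁹ m)
φ = 2.57 eV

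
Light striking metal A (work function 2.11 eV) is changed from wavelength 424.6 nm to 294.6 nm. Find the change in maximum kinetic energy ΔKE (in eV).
1.2885 eV

Using Einstein's equation: KE_max = hc/λ - φ

For λ₁ = 424.6 nm:
KE₁ = hc/λ₁ - φ = 2.9200 - 2.11 = 0.8100 eV

For λ₂ = 294.6 nm:
KE₂ = hc/λ₂ - φ = 4.2086 - 2.11 = 2.0986 eV

Change in KE:
ΔKE = KE₂ - KE₁ = 2.0986 - 0.8100 = 1.2885 eV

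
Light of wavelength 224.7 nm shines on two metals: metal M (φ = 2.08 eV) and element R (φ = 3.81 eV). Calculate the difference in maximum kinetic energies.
1.7300 eV

Using KE_max = hc/λ - φ for each metal:

Photon energy: E = hc/λ = 5.5178 eV

For metal M (φ₁ = 2.08 eV):
KE₁ = E - φ₁ = 5.5178 - 2.08 = 3.4378 eV

For element R (φ₂ = 3.81 eV):
KE₂ = E - φ₂ = 5.5178 - 3.81 = 1.7078 eV

Difference:
ΔKE = KE₁ - KE₂ = 3.4378 - 1.7078 = 1.7300 eV

Note: The difference equals the difference in work functions: 3.81 - 2.08 = 1.73 eV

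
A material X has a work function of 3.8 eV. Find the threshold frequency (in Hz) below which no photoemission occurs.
9.1884e+14 Hz

The threshold frequency is when the photon energy equals the work function:
hf₀ = φ

Solving for f₀:
f₀ = φ/h = (3.8 eV × 1.602×10⁻¹⁹ J/eV) / (6.626×10⁻³⁴ J·s)
f₀ = 9.1884e+14 Hz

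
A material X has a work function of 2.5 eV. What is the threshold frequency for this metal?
6.0450e+14 Hz

The threshold frequency is when the photon energy equals the work function:
hf₀ = φ

Solving for f₀:
f₀ = φ/h = (2.5 eV × 1.602×10⁻¹⁹ J/eV) / (6.626×10⁻³⁴ J·s)
f₀ = 6.0450e+14 Hz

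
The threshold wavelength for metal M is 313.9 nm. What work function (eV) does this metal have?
3.95 eV

At the threshold wavelength, photon energy equals work function:
φ = hc/λ₀

Calculating:
φ = (6.626×10⁻³⁴ J·s)(3×10⁸ m/s) / (313.9×10⁻⁹ m)
φ = 3.95 eV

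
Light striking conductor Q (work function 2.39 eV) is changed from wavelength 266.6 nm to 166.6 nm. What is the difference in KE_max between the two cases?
2.7915 eV

Using Einstein's equation: KE_max = hc/λ - φ

For λ₁ = 266.6 nm:
KE₁ = hc/λ₁ - φ = 4.6506 - 2.39 = 2.2606 eV

For λ₂ = 166.6 nm:
KE₂ = hc/λ₂ - φ = 7.4420 - 2.39 = 5.0520 eV

Change in KE:
ΔKE = KE₂ - KE₁ = 5.0520 - 2.2606 = 2.7915 eV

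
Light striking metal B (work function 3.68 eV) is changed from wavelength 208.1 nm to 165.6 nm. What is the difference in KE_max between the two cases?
1.5291 eV

Using Einstein's equation: KE_max = hc/λ - φ

For λ₁ = 208.1 nm:
KE₁ = hc/λ₁ - φ = 5.9579 - 3.68 = 2.2779 eV

For λ₂ = 165.6 nm:
KE₂ = hc/λ₂ - φ = 7.4870 - 3.68 = 3.8070 eV

Change in KE:
ΔKE = KE₂ - KE₁ = 3.8070 - 2.2779 = 1.5291 eV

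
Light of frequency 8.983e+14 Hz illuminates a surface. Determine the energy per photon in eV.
3.7151 eV

Using E = hf:

E = hf = (6.626×10⁻³⁴ J·s)(8.983e+14 Hz)
E = 3.7151 eV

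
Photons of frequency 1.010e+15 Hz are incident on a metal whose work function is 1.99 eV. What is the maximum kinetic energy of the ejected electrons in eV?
2.1870 eV

Using Einstein's photoelectric equation: KE_max = hf - φ

First, calculate the photon energy:
E_photon = hf = (6.626×10⁻³⁴ J·s)(1.010e+15 Hz)
E_photon = 4.1770 eV

Then, the maximum kinetic energy:
KE_max = E_photon - φ = 4.1770 eV - 1.99 eV = 2.1870 eV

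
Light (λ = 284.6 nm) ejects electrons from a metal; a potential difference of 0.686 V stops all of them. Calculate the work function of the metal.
3.67 eV

The stopping potential gives the maximum kinetic energy: KE_max = eV_s = 0.686 eV

From Einstein's photoelectric equation: KE_max = hc/λ - φ
Rearranging: φ = hc/λ - KE_max

Calculate photon energy:
E_photon = hc/λ = (6.626×10⁻³⁴ J·s)(3×10⁸ m/s) / (284.6×10⁻⁹ m) = 4.3564 eV

Therefore:
φ = 4.3564 - 0.686 = 3.67 eV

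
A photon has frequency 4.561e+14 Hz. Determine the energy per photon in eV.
1.8863 eV

Using E = hf:

E = hf = (6.626×10⁻³⁴ J·s)(4.561e+14 Hz)
E = 1.8863 eV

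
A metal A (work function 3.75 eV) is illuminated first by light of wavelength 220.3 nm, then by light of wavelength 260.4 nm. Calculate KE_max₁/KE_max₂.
1.8570

Using Einstein's equation: KE_max = hc/λ - φ

For λ₁ = 220.3 nm:
E₁ = hc/λ₁ = 5.6280 eV
KE₁ = E₁ - φ = 5.6280 - 3.75 = 1.8780 eV

For λ₂ = 260.4 nm:
E₂ = hc/λ₂ = 4.7613 eV
KE₂ = E₂ - φ = 4.7613 - 3.75 = 1.0113 eV

Ratio: KE₁/KE₂ = 1.8780/1.0113 = 1.8570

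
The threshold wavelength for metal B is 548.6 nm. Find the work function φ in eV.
2.26 eV

At the threshold wavelength, photon energy equals work function:
φ = hc/λ₀

Calculating:
φ = (6.626×10⁻³⁴ J·s)(3×10⁸ m/s) / (548.6×10⁻⁹ m)
φ = 2.26 eV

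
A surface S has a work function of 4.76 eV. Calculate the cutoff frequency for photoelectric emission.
1.1510e+15 Hz

The threshold frequency is when the photon energy equals the work function:
hf₀ = φ

Solving for f₀:
f₀ = φ/h = (4.76 eV × 1.602×10⁻¹⁹ J/eV) / (6.626×10⁻³⁴ J·s)
f₀ = 1.1510e+15 Hz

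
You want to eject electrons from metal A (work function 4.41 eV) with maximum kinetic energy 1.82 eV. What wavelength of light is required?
199.01 nm

From Einstein's equation: KE_max = hc/λ - φ

Rearranging for λ:
hc/λ = KE_max + φ
λ = hc/(KE_max + φ)

Required photon energy:
E_photon = KE_max + φ = 1.82 + 4.41 = 6.23 eV

Required wavelength:
λ = hc/E_photon = (6.626×10⁻³⁴)(3×10⁸) / (6.23 × 1.602×10⁻¹⁹)
λ = 199.01 nm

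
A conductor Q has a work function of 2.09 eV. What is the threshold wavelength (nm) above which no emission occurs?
593.23 nm

The threshold wavelength is when the photon energy equals the work function:
hc/λ₀ = φ

Solving for λ₀:
λ₀ = hc/φ = (6.626×10⁻³⁴ J·s)(3×10⁸ m/s) / (2.09 eV × 1.602×10⁻¹⁹ J/eV)
λ₀ = 593.23 nm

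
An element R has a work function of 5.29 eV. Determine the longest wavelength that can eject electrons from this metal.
234.37 nm

The threshold wavelength is when the photon energy equals the work function:
hc/λ₀ = φ

Solving for λ₀:
λ₀ = hc/φ = (6.626×10⁻³⁴ J·s)(3×10⁸ m/s) / (5.29 eV × 1.602×10⁻¹⁹ J/eV)
λ₀ = 234.37 nm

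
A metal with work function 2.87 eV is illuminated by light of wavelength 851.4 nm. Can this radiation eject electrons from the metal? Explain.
No

For photoemission, the photon energy must exceed the work function.

Photon energy: E = hc/λ = 1.4562 eV
Work function: φ = 2.87 eV

Since E_photon (1.4562 eV) < φ (2.87 eV), photoemission will NOT occur.
The threshold wavelength is λ₀ = hc/φ = 432.0 nm.
Since 851.4 nm > 432.0 nm, the photons lack sufficient energy.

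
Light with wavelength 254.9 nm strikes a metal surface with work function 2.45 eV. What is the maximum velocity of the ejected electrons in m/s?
9.2150e+05 m/s

First, find the maximum kinetic energy:
E_photon = hc/λ = 4.8640 eV
KE_max = E_photon - φ = 4.8640 - 2.45 = 2.4140 eV

Convert to Joules: KE_max = 2.4140 × 1.602×10⁻¹⁹ J = 3.8677e-19 J

Then use KE = ½mv² to find velocity:
v = √(2·KE/m) = √(2 × 3.8677e-19 J / 9.109e-31 kg)
v = 9.2150e+05 m/s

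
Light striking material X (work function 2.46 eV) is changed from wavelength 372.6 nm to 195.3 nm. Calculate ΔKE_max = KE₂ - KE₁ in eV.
3.0209 eV

Using Einstein's equation: KE_max = hc/λ - φ

For λ₁ = 372.6 nm:
KE₁ = hc/λ₁ - φ = 3.3275 - 2.46 = 0.8675 eV

For λ₂ = 195.3 nm:
KE₂ = hc/λ₂ - φ = 6.3484 - 2.46 = 3.8884 eV

Change in KE:
ΔKE = KE₂ - KE₁ = 3.8884 - 0.8675 = 3.0209 eV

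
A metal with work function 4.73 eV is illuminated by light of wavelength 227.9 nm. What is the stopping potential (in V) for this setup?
0.7103 V

The stopping potential V_s satisfies: eV_s = KE_max

First, find KE_max using Einstein's equation:
E_photon = hc/λ = 5.4403 eV
KE_max = E_photon - φ = 5.4403 - 4.73 = 0.7103 eV

Since eV_s = KE_max:
V_s = KE_max/e = 0.7103 V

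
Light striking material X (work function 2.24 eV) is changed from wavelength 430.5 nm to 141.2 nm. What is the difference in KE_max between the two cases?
5.9007 eV

Using Einstein's equation: KE_max = hc/λ - φ

For λ₁ = 430.5 nm:
KE₁ = hc/λ₁ - φ = 2.8800 - 2.24 = 0.6400 eV

For λ₂ = 141.2 nm:
KE₂ = hc/λ₂ - φ = 8.7808 - 2.24 = 6.5408 eV

Change in KE:
ΔKE = KE₂ - KE₁ = 6.5408 - 0.6400 = 5.9007 eV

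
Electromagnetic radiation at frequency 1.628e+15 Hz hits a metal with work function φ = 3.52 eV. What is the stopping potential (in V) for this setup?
3.2129 V

The stopping potential V_s satisfies: eV_s = KE_max

First, find KE_max using Einstein's equation:
E_photon = hf = (6.626×10⁻³⁴ J·s)(1.628e+15 Hz) = 6.7329 eV
KE_max = E_photon - φ = 6.7329 - 3.52 = 3.2129 eV

Since eV_s = KE_max:
V_s = KE_max/e = 3.2129 V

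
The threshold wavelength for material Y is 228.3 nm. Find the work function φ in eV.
5.43 eV

At the threshold wavelength, photon energy equals work function:
φ = hc/λ₀

Calculating:
φ = (6.626×10⁻³⁴ J·s)(3×10⁸ m/s) / (228.3×10⁻⁹ m)
φ = 5.43 eV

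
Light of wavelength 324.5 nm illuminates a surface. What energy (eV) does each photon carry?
3.8208 eV

Using E = hf = hc/λ:

E = hc/λ = (6.626×10⁻³⁴ J·s)(3×10⁸ m/s) / (324.5×10⁻⁹ m)
E = 3.8208 eV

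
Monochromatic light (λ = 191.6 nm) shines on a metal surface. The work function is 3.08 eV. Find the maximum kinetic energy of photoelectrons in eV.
3.3910 eV

Using Einstein's photoelectric equation: KE_max = hf - φ = hc/λ - φ

First, calculate the photon energy:
E_photon = hc/λ = (6.626×10⁻³⁴ J·s)(3×10⁸ m/s) / (191.6×10⁻⁹ m)
E_photon = 6.4710 eV

Then, the maximum kinetic energy:
KE_max = E_photon - φ = 6.4710 eV - 3.08 eV = 3.3910 eV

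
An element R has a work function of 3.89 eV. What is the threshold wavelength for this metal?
318.73 nm

The threshold wavelength is when the photon energy equals the work function:
hc/λ₀ = φ

Solving for λ₀:
λ₀ = hc/φ = (6.626×10⁻³⁴ J·s)(3×10⁸ m/s) / (3.89 eV × 1.602×10⁻¹⁹ J/eV)
λ₀ = 318.73 nm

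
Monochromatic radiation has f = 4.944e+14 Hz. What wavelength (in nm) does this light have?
606.38 nm

Using the wave equation: c = fλ

Solving for wavelength:
λ = c/f = (3×10⁸ m/s) / (4.944e+14 Hz)
λ = 606.38 nm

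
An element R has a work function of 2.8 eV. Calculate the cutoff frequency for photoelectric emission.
6.7704e+14 Hz

The threshold frequency is when the photon energy equals the work function:
hf₀ = φ

Solving for f₀:
f₀ = φ/h = (2.8 eV × 1.602×10⁻¹⁹ J/eV) / (6.626×10⁻³⁴ J·s)
f₀ = 6.7704e+14 Hz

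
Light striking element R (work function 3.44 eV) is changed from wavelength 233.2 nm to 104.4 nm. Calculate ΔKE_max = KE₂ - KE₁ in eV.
6.5592 eV

Using Einstein's equation: KE_max = hc/λ - φ

For λ₁ = 233.2 nm:
KE₁ = hc/λ₁ - φ = 5.3166 - 3.44 = 1.8766 eV

For λ₂ = 104.4 nm:
KE₂ = hc/λ₂ - φ = 11.8759 - 3.44 = 8.4359 eV

Change in KE:
ΔKE = KE₂ - KE₁ = 8.4359 - 1.8766 = 6.5592 eV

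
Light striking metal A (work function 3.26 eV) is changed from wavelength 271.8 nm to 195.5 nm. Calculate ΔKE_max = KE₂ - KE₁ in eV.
1.7803 eV

Using Einstein's equation: KE_max = hc/λ - φ

For λ₁ = 271.8 nm:
KE₁ = hc/λ₁ - φ = 4.5616 - 3.26 = 1.3016 eV

For λ₂ = 195.5 nm:
KE₂ = hc/λ₂ - φ = 6.3419 - 3.26 = 3.0819 eV

Change in KE:
ΔKE = KE₂ - KE₁ = 3.0819 - 1.3016 = 1.7803 eV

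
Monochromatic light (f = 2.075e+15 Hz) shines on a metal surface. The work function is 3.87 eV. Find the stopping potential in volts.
4.7115 V

The stopping potential V_s satisfies: eV_s = KE_max

First, find KE_max using Einstein's equation:
E_photon = hf = (6.626×10⁻³⁴ J·s)(2.075e+15 Hz) = 8.5815 eV
KE_max = E_photon - φ = 8.5815 - 3.87 = 4.7115 eV

Since eV_s = KE_max:
V_s = KE_max/e = 4.7115 V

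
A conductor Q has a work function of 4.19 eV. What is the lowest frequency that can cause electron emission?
1.0131e+15 Hz

The threshold frequency is when the photon energy equals the work function:
hf₀ = φ

Solving for f₀:
f₀ = φ/h = (4.19 eV × 1.602×10⁻¹⁹ J/eV) / (6.626×10⁻³⁴ J·s)
f₀ = 1.0131e+15 Hz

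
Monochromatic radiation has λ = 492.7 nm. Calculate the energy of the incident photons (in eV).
2.5164 eV

Using E = hf = hc/λ:

E = hc/λ = (6.626×10⁻³⁴ J·s)(3×10⁸ m/s) / (492.7×10⁻⁹ m)
E = 2.5164 eV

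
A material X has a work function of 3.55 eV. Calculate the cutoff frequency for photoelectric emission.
8.5839e+14 Hz

The threshold frequency is when the photon energy equals the work function:
hf₀ = φ

Solving for f₀:
f₀ = φ/h = (3.55 eV × 1.602×10⁻¹⁹ J/eV) / (6.626×10⁻³⁴ J·s)
f₀ = 8.5839e+14 Hz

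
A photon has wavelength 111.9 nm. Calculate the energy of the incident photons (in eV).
11.0799 eV

Using E = hf = hc/λ:

E = hc/λ = (6.626×10⁻³⁴ J·s)(3×10⁸ m/s) / (111.9×10⁻⁹ m)
E = 11.0799 eV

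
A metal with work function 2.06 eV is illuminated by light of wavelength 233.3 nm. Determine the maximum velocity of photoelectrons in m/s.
1.0699e+06 m/s

First, find the maximum kinetic energy:
E_photon = hc/λ = 5.3144 eV
KE_max = E_photon - φ = 5.3144 - 2.06 = 3.2544 eV

Convert to Joules: KE_max = 3.2544 × 1.602×10⁻¹⁹ J = 5.2141e-19 J

Then use KE = ½mv² to find velocity:
v = √(2·KE/m) = √(2 × 5.2141e-19 J / 9.109e-31 kg)
v = 1.0699e+06 m/s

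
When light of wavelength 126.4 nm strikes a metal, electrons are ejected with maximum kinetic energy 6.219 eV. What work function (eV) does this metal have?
3.59 eV

From Einstein's photoelectric equation: KE_max = hf - φ = hc/λ - φ

Rearranging for φ:
φ = hc/λ - KE_max

Calculate photon energy:
E_photon = hc/λ = 9.8089 eV

Therefore:
φ = 9.8089 - 6.219 = 3.59 eV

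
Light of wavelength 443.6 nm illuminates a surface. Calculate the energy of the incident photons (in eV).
2.7950 eV

Using E = hf = hc/λ:

E = hc/λ = (6.626×10⁻³⁴ J·s)(3×10⁸ m/s) / (443.6×10⁻⁹ m)
E = 2.7950 eV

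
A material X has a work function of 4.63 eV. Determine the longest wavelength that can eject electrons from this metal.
267.78 nm

The threshold wavelength is when the photon energy equals the work function:
hc/λ₀ = φ

Solving for λ₀:
λ₀ = hc/φ = (6.626×10⁻³⁴ J·s)(3×10⁸ m/s) / (4.63 eV × 1.602×10⁻¹⁹ J/eV)
λ₀ = 267.78 nm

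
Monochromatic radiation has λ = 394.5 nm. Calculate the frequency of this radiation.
7.5993e+14 Hz

Using the wave equation: c = fλ

Solving for frequency:
f = c/λ = (3×10⁸ m/s) / (394.5×10⁻⁹ m)
f = 7.5993e+14 Hz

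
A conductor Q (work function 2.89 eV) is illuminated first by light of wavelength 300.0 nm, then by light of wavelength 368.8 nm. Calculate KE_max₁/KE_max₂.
2.6340

Using Einstein's equation: KE_max = hc/λ - φ

For λ₁ = 300.0 nm:
E₁ = hc/λ₁ = 4.1328 eV
KE₁ = E₁ - φ = 4.1328 - 2.89 = 1.2428 eV

For λ₂ = 368.8 nm:
E₂ = hc/λ₂ = 3.3618 eV
KE₂ = E₂ - φ = 3.3618 - 2.89 = 0.4718 eV

Ratio: KE₁/KE₂ = 1.2428/0.4718 = 2.6340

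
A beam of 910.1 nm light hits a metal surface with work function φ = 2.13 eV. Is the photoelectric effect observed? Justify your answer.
No

For photoemission, the photon energy must exceed the work function.

Photon energy: E = hc/λ = 1.3623 eV
Work function: φ = 2.13 eV

Since E_photon (1.3623 eV) < φ (2.13 eV), photoemission will NOT occur.
The threshold wavelength is λ₀ = hc/φ = 582.1 nm.
Since 910.1 nm > 582.1 nm, the photons lack sufficient energy.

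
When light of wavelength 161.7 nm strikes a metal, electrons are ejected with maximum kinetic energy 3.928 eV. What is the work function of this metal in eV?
3.74 eV

From Einstein's photoelectric equation: KE_max = hf - φ = hc/λ - φ

Rearranging for φ:
φ = hc/λ - KE_max

Calculate photon energy:
E_photon = hc/λ = 7.6675 eV

Therefore:
φ = 7.6675 - 3.928 = 3.74 eV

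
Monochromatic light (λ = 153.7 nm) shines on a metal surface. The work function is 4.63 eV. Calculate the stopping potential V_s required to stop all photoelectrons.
3.4366 V

The stopping potential V_s satisfies: eV_s = KE_max

First, find KE_max using Einstein's equation:
E_photon = hc/λ = 8.0666 eV
KE_max = E_photon - φ = 8.0666 - 4.63 = 3.4366 eV

Since eV_s = KE_max:
V_s = KE_max/e = 3.4366 V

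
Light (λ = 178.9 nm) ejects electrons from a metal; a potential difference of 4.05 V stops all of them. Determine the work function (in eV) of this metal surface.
2.88 eV

The stopping potential gives the maximum kinetic energy: KE_max = eV_s = 4.05 eV

From Einstein's photoelectric equation: KE_max = hc/λ - φ
Rearranging: φ = hc/λ - KE_max

Calculate photon energy:
E_photon = hc/λ = (6.626×10⁻³⁴ J·s)(3×10⁸ m/s) / (178.9×10⁻⁹ m) = 6.9304 eV

Therefore:
φ = 6.9304 - 4.05 = 2.88 eV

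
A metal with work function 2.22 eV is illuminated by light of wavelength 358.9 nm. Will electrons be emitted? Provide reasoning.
Yes

For photoemission, the photon energy must exceed the work function.

Photon energy: E = hc/λ = 3.4546 eV
Work function: φ = 2.22 eV

Since E_photon (3.4546 eV) > φ (2.22 eV), photoemission WILL occur.
The threshold wavelength is λ₀ = hc/φ = 558.5 nm.
Since 358.9 nm < 558.5 nm, the light has sufficient energy.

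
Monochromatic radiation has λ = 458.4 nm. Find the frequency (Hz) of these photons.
6.5400e+14 Hz

Using the wave equation: c = fλ

Solving for frequency:
f = c/λ = (3×10⁸ m/s) / (458.4×10⁻⁹ m)
f = 6.5400e+14 Hz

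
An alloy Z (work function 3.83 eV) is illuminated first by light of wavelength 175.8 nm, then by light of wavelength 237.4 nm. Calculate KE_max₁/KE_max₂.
2.3141

Using Einstein's equation: KE_max = hc/λ - φ

For λ₁ = 175.8 nm:
E₁ = hc/λ₁ = 7.0526 eV
KE₁ = E₁ - φ = 7.0526 - 3.83 = 3.2226 eV

For λ₂ = 237.4 nm:
E₂ = hc/λ₂ = 5.2226 eV
KE₂ = E₂ - φ = 5.2226 - 3.83 = 1.3926 eV

Ratio: KE₁/KE₂ = 3.2226/1.3926 = 2.3141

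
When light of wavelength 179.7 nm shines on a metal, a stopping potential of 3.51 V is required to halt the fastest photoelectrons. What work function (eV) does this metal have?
3.39 eV

The stopping potential gives the maximum kinetic energy: KE_max = eV_s = 3.51 eV

From Einstein's photoelectric equation: KE_max = hc/λ - φ
Rearranging: φ = hc/λ - KE_max

Calculate photon energy:
E_photon = hc/λ = (6.626×10⁻³⁴ J·s)(3×10⁸ m/s) / (179.7×10⁻⁹ m) = 6.8995 eV

Therefore:
φ = 6.8995 - 3.51 = 3.39 eV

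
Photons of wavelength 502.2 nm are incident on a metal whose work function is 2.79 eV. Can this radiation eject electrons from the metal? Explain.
No

For photoemission, the photon energy must exceed the work function.

Photon energy: E = hc/λ = 2.4688 eV
Work function: φ = 2.79 eV

Since E_photon (2.4688 eV) < φ (2.79 eV), photoemission will NOT occur.
The threshold wavelength is λ₀ = hc/φ = 444.4 nm.
Since 502.2 nm > 444.4 nm, the photons lack sufficient energy.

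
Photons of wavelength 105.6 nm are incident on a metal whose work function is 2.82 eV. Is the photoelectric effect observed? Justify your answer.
Yes

For photoemission, the photon energy must exceed the work function.

Photon energy: E = hc/λ = 11.7409 eV
Work function: φ = 2.82 eV

Since E_photon (11.7409 eV) > φ (2.82 eV), photoemission WILL occur.
The threshold wavelength is λ₀ = hc/φ = 439.7 nm.
Since 105.6 nm < 439.7 nm, the light has sufficient energy.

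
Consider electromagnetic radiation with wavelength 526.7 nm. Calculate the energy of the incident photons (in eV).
2.3540 eV

Using E = hf = hc/λ:

E = hc/λ = (6.626×10⁻³⁴ J·s)(3×10⁸ m/s) / (526.7×10⁻⁹ m)
E = 2.3540 eV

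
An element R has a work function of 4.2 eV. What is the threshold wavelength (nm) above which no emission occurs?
295.20 nm

The threshold wavelength is when the photon energy equals the work function:
hc/λ₀ = φ

Solving for λ₀:
λ₀ = hc/φ = (6.626×10⁻³⁴ J·s)(3×10⁸ m/s) / (4.2 eV × 1.602×10⁻¹⁹ J/eV)
λ₀ = 295.20 nm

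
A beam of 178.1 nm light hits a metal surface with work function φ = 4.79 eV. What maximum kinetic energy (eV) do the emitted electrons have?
2.1715 eV

Using Einstein's photoelectric equation: KE_max = hf - φ = hc/λ - φ

First, calculate the photon energy:
E_photon = hc/λ = (6.626×10⁻³⁴ J·s)(3×10⁸ m/s) / (178.1×10⁻⁹ m)
E_photon = 6.9615 eV

Then, the maximum kinetic energy:
KE_max = E_photon - φ = 6.9615 eV - 4.79 eV = 2.1715 eV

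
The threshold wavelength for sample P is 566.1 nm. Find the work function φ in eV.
2.19 eV

At the threshold wavelength, photon energy equals work function:
φ = hc/λ₀

Calculating:
φ = (6.626×10⁻³⁴ J·s)(3×10⁸ m/s) / (566.1×10⁻⁹ m)
φ = 2.19 eV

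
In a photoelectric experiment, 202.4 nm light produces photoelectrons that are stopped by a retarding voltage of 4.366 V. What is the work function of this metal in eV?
1.76 eV

The stopping potential gives the maximum kinetic energy: KE_max = eV_s = 4.366 eV

From Einstein's photoelectric equation: KE_max = hc/λ - φ
Rearranging: φ = hc/λ - KE_max

Calculate photon energy:
E_photon = hc/λ = (6.626×10⁻³⁴ J·s)(3×10⁸ m/s) / (202.4×10⁻⁹ m) = 6.1257 eV

Therefore:
φ = 6.1257 - 4.366 = 1.76 eV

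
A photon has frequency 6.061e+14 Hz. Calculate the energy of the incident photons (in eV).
2.5066 eV

Using E = hf:

E = hf = (6.626×10⁻³⁴ J·s)(6.061e+14 Hz)
E = 2.5066 eV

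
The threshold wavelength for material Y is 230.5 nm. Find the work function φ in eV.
5.38 eV

At the threshold wavelength, photon energy equals work function:
φ = hc/λ₀

Calculating:
φ = (6.626×10⁻³⁴ J·s)(3×10⁸ m/s) / (230.5×10⁻⁹ m)
φ = 5.38 eV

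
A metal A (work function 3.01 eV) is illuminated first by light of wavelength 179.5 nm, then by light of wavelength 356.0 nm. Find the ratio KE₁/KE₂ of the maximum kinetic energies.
8.2445

Using Einstein's equation: KE_max = hc/λ - φ

For λ₁ = 179.5 nm:
E₁ = hc/λ₁ = 6.9072 eV
KE₁ = E₁ - φ = 6.9072 - 3.01 = 3.8972 eV

For λ₂ = 356.0 nm:
E₂ = hc/λ₂ = 3.4827 eV
KE₂ = E₂ - φ = 3.4827 - 3.01 = 0.4727 eV

Ratio: KE₁/KE₂ = 3.8972/0.4727 = 8.2445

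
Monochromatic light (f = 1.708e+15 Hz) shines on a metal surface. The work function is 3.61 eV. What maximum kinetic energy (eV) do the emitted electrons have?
3.4537 eV

Using Einstein's photoelectric equation: KE_max = hf - φ

First, calculate the photon energy:
E_photon = hf = (6.626×10⁻³⁴ J·s)(1.708e+15 Hz)
E_photon = 7.0637 eV

Then, the maximum kinetic energy:
KE_max = E_photon - φ = 7.0637 eV - 3.61 eV = 3.4537 eV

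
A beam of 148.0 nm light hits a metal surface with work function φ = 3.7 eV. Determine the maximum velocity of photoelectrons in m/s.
1.2827e+06 m/s

First, find the maximum kinetic energy:
E_photon = hc/λ = 8.3773 eV
KE_max = E_photon - φ = 8.3773 - 3.7 = 4.6773 eV

Convert to Joules: KE_max = 4.6773 × 1.602×10⁻¹⁹ J = 7.4939e-19 J

Then use KE = ½mv² to find velocity:
v = √(2·KE/m) = √(2 × 7.4939e-19 J / 9.109e-31 kg)
v = 1.2827e+06 m/s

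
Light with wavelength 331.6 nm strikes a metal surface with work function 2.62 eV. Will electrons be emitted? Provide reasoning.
Yes

For photoemission, the photon energy must exceed the work function.

Photon energy: E = hc/λ = 3.7390 eV
Work function: φ = 2.62 eV

Since E_photon (3.7390 eV) > φ (2.62 eV), photoemission WILL occur.
The threshold wavelength is λ₀ = hc/φ = 473.2 nm.
Since 331.6 nm < 473.2 nm, the light has sufficient energy.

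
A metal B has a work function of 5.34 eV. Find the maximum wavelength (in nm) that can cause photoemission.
232.18 nm

The threshold wavelength is when the photon energy equals the work function:
hc/λ₀ = φ

Solving for λ₀:
λ₀ = hc/φ = (6.626×10⁻³⁴ J·s)(3×10⁸ m/s) / (5.34 eV × 1.602×10⁻¹⁹ J/eV)
λ₀ = 232.18 nm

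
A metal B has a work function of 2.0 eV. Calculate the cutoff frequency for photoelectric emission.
4.8360e+14 Hz

The threshold frequency is when the photon energy equals the work function:
hf₀ = φ

Solving for f₀:
f₀ = φ/h = (2.0 eV × 1.602×10⁻¹⁹ J/eV) / (6.626×10⁻³⁴ J·s)
f₀ = 4.8360e+14 Hz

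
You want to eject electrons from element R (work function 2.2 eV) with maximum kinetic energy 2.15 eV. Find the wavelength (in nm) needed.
285.02 nm

From Einstein's equation: KE_max = hc/λ - φ

Rearranging for λ:
hc/λ = KE_max + φ
λ = hc/(KE_max + φ)

Required photon energy:
E_photon = KE_max + φ = 2.15 + 2.2 = 4.35 eV

Required wavelength:
λ = hc/E_photon = (6.626×10⁻³⁴)(3×10⁸) / (4.35 × 1.602×10⁻¹⁹)
λ = 285.02 nm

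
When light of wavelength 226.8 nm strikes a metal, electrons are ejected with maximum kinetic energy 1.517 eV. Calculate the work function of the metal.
3.95 eV

From Einstein's photoelectric equation: KE_max = hf - φ = hc/λ - φ

Rearranging for φ:
φ = hc/λ - KE_max

Calculate photon energy:
E_photon = hc/λ = 5.4667 eV

Therefore:
φ = 5.4667 - 1.517 = 3.95 eV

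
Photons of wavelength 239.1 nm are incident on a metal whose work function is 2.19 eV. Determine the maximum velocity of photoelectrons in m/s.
1.0265e+06 m/s

First, find the maximum kinetic energy:
E_photon = hc/λ = 5.1855 eV
KE_max = E_photon - φ = 5.1855 - 2.19 = 2.9955 eV

Convert to Joules: KE_max = 2.9955 × 1.602×10⁻¹⁹ J = 4.7992e-19 J

Then use KE = ½mv² to find velocity:
v = √(2·KE/m) = √(2 × 4.7992e-19 J / 9.109e-31 kg)
v = 1.0265e+06 m/s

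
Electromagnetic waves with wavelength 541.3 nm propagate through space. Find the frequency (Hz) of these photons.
5.5384e+14 Hz

Using the wave equation: c = fλ

Solving for frequency:
f = c/λ = (3×10⁸ m/s) / (541.3×10⁻⁹ m)
f = 5.5384e+14 Hz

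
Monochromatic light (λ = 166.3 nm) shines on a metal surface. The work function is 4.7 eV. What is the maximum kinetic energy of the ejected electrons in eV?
2.7555 eV

Using Einstein's photoelectric equation: KE_max = hf - φ = hc/λ - φ

First, calculate the photon energy:
E_photon = hc/λ = (6.626×10⁻³⁴ J·s)(3×10⁸ m/s) / (166.3×10⁻⁹ m)
E_photon = 7.4555 eV

Then, the maximum kinetic energy:
KE_max = E_photon - φ = 7.4555 eV - 4.7 eV = 2.7555 eV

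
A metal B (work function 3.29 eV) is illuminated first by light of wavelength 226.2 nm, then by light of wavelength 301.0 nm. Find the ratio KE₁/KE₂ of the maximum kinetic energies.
2.6429

Using Einstein's equation: KE_max = hc/λ - φ

For λ₁ = 226.2 nm:
E₁ = hc/λ₁ = 5.4812 eV
KE₁ = E₁ - φ = 5.4812 - 3.29 = 2.1912 eV

For λ₂ = 301.0 nm:
E₂ = hc/λ₂ = 4.1191 eV
KE₂ = E₂ - φ = 4.1191 - 3.29 = 0.8291 eV

Ratio: KE₁/KE₂ = 2.1912/0.8291 = 2.6429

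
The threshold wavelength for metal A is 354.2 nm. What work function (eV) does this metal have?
3.50 eV

At the threshold wavelength, photon energy equals work function:
φ = hc/λ₀

Calculating:
φ = (6.626×10⁻³⁴ J·s)(3×10⁸ m/s) / (354.2×10⁻⁹ m)
φ = 3.50 eV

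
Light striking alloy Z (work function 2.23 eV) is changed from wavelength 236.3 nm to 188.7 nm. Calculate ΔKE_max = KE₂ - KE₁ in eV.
1.3235 eV

Using Einstein's equation: KE_max = hc/λ - φ

For λ₁ = 236.3 nm:
KE₁ = hc/λ₁ - φ = 5.2469 - 2.23 = 3.0169 eV

For λ₂ = 188.7 nm:
KE₂ = hc/λ₂ - φ = 6.5704 - 2.23 = 4.3404 eV

Change in KE:
ΔKE = KE₂ - KE₁ = 4.3404 - 3.0169 = 1.3235 eV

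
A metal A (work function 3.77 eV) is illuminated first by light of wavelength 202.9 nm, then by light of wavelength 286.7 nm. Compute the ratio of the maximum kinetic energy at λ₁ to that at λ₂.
4.2209

Using Einstein's equation: KE_max = hc/λ - φ

For λ₁ = 202.9 nm:
E₁ = hc/λ₁ = 6.1106 eV
KE₁ = E₁ - φ = 6.1106 - 3.77 = 2.3406 eV

For λ₂ = 286.7 nm:
E₂ = hc/λ₂ = 4.3245 eV
KE₂ = E₂ - φ = 4.3245 - 3.77 = 0.5545 eV

Ratio: KE₁/KE₂ = 2.3406/0.5545 = 4.2209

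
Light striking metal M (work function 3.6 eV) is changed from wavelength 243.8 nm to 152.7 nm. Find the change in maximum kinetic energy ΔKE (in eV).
3.0340 eV

Using Einstein's equation: KE_max = hc/λ - φ

For λ₁ = 243.8 nm:
KE₁ = hc/λ₁ - φ = 5.0855 - 3.6 = 1.4855 eV

For λ₂ = 152.7 nm:
KE₂ = hc/λ₂ - φ = 8.1195 - 3.6 = 4.5195 eV

Change in KE:
ΔKE = KE₂ - KE₁ = 4.5195 - 1.4855 = 3.0340 eV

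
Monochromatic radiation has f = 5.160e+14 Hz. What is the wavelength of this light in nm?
580.99 nm

Using the wave equation: c = fλ

Solving for wavelength:
λ = c/f = (3×10⁸ m/s) / (5.160e+14 Hz)
λ = 580.99 nm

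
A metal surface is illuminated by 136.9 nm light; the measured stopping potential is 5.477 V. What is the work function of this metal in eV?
3.58 eV

The stopping potential gives the maximum kinetic energy: KE_max = eV_s = 5.477 eV

From Einstein's photoelectric equation: KE_max = hc/λ - φ
Rearranging: φ = hc/λ - KE_max

Calculate photon energy:
E_photon = hc/λ = (6.626×10⁻³⁴ J·s)(3×10⁸ m/s) / (136.9×10⁻⁹ m) = 9.0566 eV

Therefore:
φ = 9.0566 - 5.477 = 3.58 eV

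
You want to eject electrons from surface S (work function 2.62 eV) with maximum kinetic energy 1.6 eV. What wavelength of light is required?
293.80 nm

From Einstein's equation: KE_max = hc/λ - φ

Rearranging for λ:
hc/λ = KE_max + φ
λ = hc/(KE_max + φ)

Required photon energy:
E_photon = KE_max + φ = 1.6 + 2.62 = 4.22 eV

Required wavelength:
λ = hc/E_photon = (6.626×10⁻³⁴)(3×10⁸) / (4.22 × 1.602×10⁻¹⁹)
λ = 293.80 nm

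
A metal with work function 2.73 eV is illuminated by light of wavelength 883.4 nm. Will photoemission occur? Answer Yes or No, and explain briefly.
No

For photoemission, the photon energy must exceed the work function.

Photon energy: E = hc/λ = 1.4035 eV
Work function: φ = 2.73 eV

Since E_photon (1.4035 eV) < φ (2.73 eV), photoemission will NOT occur.
The threshold wavelength is λ₀ = hc/φ = 454.2 nm.
Since 883.4 nm > 454.2 nm, the photons lack sufficient energy.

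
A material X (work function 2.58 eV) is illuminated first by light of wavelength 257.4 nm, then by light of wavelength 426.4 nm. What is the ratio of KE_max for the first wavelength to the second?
6.8258

Using Einstein's equation: KE_max = hc/λ - φ

For λ₁ = 257.4 nm:
E₁ = hc/λ₁ = 4.8168 eV
KE₁ = E₁ - φ = 4.8168 - 2.58 = 2.2368 eV

For λ₂ = 426.4 nm:
E₂ = hc/λ₂ = 2.9077 eV
KE₂ = E₂ - φ = 2.9077 - 2.58 = 0.3277 eV

Ratio: KE₁/KE₂ = 2.2368/0.3277 = 6.8258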